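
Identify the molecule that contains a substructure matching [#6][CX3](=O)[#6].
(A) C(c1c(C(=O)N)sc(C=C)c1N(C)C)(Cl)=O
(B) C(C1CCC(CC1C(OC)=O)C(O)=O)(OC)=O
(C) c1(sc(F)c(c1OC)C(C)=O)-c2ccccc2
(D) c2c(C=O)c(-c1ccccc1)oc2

[#6][CX3](=O)[#6] describes a carbonyl carbon (no H) flanked by two carbons (a ketone).
(A) has a primary amide (-C(=O)NH2) but one neighbour of the carbonyl carbon is N, not C.
(B) has a carboxylic acid group (-C(=O)OH) but one neighbour of the carbonyl carbon is O, not C.
(C) contains an acetyl/ketone group (-C(=O)CH3), which satisfies every atom and bond constraint.
(D) has an aldehyde (-CHO) but the carbonyl carbon has H1, so it is not flanked by two carbons.
So the answer is (C).

C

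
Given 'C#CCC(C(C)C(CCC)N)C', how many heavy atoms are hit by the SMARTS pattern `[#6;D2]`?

4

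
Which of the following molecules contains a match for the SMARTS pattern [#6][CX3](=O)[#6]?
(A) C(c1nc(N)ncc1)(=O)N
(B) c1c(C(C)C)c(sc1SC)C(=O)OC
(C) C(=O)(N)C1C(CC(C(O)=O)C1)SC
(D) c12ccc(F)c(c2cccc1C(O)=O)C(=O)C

[#6][CX3](=O)[#6] describes a carbonyl carbon (no H) flanked by two carbons (a ketone).
(A) has a primary amide (-C(=O)NH2) but one neighbour of the carbonyl carbon is N, not C.
(B) has a methyl-ester group (-C(=O)OCH3) but one neighbour of the carbonyl carbon is O, not C.
(C) has a carboxylic acid group (-C(=O)OH) but one neighbour of the carbonyl carbon is O, not C.
(D) contains an acetyl/ketone group (-C(=O)CH3), which satisfies every atom and bond constraint.
So the answer is (D).

D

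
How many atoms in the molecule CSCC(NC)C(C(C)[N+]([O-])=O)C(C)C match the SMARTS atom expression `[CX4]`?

The query [CX4] means: C with X4: aliphatic carbon with exactly 4 total connections (bonds + H).
Check the 15 heavy atoms by environment: 10× C (X4) → match; 1× N (X3) → no; 1× N (charge +1, X3) → no; 1× O (charge -1, X1) → no; 1× O (X1) → no; 1× S (X2) → no.
That gives 10 matching atoms.

10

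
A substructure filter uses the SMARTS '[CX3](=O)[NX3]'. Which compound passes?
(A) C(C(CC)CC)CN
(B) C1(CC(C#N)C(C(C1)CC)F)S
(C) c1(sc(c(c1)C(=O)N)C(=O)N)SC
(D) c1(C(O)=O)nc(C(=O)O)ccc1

C

[CX3](=O)[NX3] describes a carbonyl carbon bonded to a trivalent nitrogen (an amide).
(A) has a primary amino group (-NH2) but the -NH2 is not attached to a carbonyl carbon.
(B) has a nitrile (-C#N) but the nitrile N is NX1 (triple-bonded), not NX3.
(C) contains a primary amide (-C(=O)NH2), which satisfies every atom and bond constraint.
(D) has a carboxylic acid group (-C(=O)OH) but the carbonyl is bonded to O, not to an NX3 nitrogen.
So the answer is (C).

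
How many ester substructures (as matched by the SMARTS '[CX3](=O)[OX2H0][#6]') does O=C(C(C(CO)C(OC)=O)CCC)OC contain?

2

[CX3](=O)[OX2H0][#6] is the SMARTS for an ester: a carbonyl carbon bonded to an oxygen that is itself bonded to carbon (no H on that O).
The molecule carries 2 separate instances of a methyl-ester group (-C(=O)OCH3) meeting every constraint; each maps to a distinct set of atoms, giving 2 matches.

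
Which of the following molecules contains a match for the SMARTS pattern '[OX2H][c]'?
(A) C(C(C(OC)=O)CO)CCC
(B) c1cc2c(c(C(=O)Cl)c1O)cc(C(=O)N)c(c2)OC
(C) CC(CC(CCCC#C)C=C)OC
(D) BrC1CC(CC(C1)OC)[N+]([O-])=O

B

[OX2H][c] describes a hydroxyl oxygen attached to an aromatic carbon (a phenol).
(A) has a hydroxyl group (-OH) but the -OH is on an aliphatic carbon, not an aromatic c.
(B) contains a hydroxyl group (-OH), which satisfies every atom and bond constraint.
(C) has a methoxy ether (-OCH3) but the oxygen has H0, not H1.
(D) has a methoxy ether (-OCH3) but the oxygen has H0, not H1.
So the answer is (B).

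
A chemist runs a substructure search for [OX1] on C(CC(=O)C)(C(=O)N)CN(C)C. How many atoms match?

2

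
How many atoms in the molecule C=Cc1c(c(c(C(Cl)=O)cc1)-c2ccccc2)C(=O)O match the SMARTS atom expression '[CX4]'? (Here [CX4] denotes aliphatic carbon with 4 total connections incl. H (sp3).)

0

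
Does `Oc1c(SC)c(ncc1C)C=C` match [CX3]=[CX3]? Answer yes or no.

Yes

The pattern [CX3]=[CX3] describes a non-aromatic C=C double bond between two sp2 carbons — an alkene.
The molecule carries a vinyl group (-CH=CH2), whose atoms satisfy every constraint of the query, so the pattern matches.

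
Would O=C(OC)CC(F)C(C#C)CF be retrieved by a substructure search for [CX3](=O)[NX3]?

The pattern [CX3](=O)[NX3] describes a carbonyl carbon bonded to a trivalent nitrogen — an amide.
The closest candidate here is a methyl-ester group (-C(=O)OCH3), but the carbonyl is bonded to O, not to an NX3 nitrogen. No other fragment satisfies the full query, so there is no match.

No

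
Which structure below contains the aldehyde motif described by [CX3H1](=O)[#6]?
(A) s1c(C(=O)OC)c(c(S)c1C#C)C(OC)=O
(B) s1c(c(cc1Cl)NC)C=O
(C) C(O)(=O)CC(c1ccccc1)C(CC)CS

B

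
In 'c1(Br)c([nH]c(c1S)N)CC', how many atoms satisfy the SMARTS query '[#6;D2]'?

1

The query [#6;D2] means: any carbon bonded to exactly two heavy atoms.
Check the 10 heavy atoms by environment: 1× n (aromatic, D2) → no; 4× c (aromatic, D3) → no; 1× C (D2) → match; 1× C (D1) → no; 1× N (D1) → no; 1× S (D1) → no; 1× Br (D1) → no.
That gives 1 matching atom.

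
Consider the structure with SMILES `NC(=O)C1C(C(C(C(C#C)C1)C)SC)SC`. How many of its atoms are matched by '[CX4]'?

9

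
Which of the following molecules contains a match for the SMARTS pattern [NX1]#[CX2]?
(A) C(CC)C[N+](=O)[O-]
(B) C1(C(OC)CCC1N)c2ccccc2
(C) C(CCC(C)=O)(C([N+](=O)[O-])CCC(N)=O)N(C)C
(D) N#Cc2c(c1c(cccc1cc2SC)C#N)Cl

[NX1]#[CX2] describes a nitrogen triple-bonded to a two-connected carbon (a nitrile).
(A) has a nitro group (-[N+](=O)[O-]) but there is no C#N triple bond.
(B) has a primary amino group (-NH2) but the nitrogen is NX3 (three connections), not NX1 triple-bonded.
(C) has a primary amide (-C(=O)NH2) but the nitrogen is NX3, not NX1.
(D) contains a nitrile (-C#N), which satisfies every atom and bond constraint.
So the answer is (D).

D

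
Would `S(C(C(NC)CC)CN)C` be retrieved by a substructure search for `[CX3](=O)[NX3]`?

The pattern [CX3](=O)[NX3] describes a carbonyl carbon bonded to a trivalent nitrogen — an amide.
The closest candidate here is a primary amino group (-NH2), but the -NH2 is not attached to a carbonyl carbon. No other fragment satisfies the full query, so there is no match.

No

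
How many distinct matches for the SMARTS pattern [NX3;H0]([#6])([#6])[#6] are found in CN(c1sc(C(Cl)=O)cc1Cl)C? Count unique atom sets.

1

[NX3;H0]([#6])([#6])[#6] is the SMARTS for a tertiary amine: a trivalent nitrogen with no H, bonded to three carbons.
Exactly one fragment in the molecule meets all constraints, giving 1 match.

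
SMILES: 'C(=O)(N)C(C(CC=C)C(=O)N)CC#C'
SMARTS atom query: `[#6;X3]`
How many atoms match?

4

The query [#6;X3] means: any carbon (aromatic or not) with three total connections.
Check the 14 heavy atoms by environment: 4× C (X4) → no; 4× C (X3) → match; 2× O (X1) → no; 2× N (X3) → no; 2× C (X2) → no.
That gives 4 matching atoms.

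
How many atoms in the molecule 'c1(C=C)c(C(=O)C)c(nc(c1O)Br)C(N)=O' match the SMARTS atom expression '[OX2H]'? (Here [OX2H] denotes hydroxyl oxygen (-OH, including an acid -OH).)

The query [OX2H] means: aliphatic oxygen with two connections, one of which is H — an -OH oxygen.
Check the 16 heavy atoms by environment: 1× n (aromatic, H0, X2) → no; 5× c (aromatic, H0, X3) → no; 2× C (H0, X3) → no; 2× O (H0, X1) → no; 1× N (H2, X3) → no; 1× O (H1, X2) → match; 1× C (H3, X4) → no; 1× Br (H0, X1) → no; 1× C (H1, X3) → no; 1× C (H2, X3) → no.
That gives 1 matching atom.

1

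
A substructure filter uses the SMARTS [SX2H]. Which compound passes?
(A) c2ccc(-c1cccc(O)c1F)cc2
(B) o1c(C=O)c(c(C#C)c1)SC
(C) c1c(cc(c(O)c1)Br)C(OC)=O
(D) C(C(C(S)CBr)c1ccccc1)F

D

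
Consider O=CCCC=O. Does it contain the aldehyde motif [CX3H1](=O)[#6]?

Yes

The pattern [CX3H1](=O)[#6] describes an sp2 carbon with one H, double-bonded to O and single-bonded to carbon — an aldehyde.
The molecule carries an aldehyde (-CHO), whose atoms satisfy every constraint of the query, so the pattern matches.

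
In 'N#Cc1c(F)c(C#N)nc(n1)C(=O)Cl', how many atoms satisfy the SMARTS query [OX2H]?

0

The query [OX2H] means: aliphatic oxygen with two connections, one of which is H — an -OH oxygen.
Check the 14 heavy atoms by environment: 2× n (aromatic, H0, X2) → no; 4× c (aromatic, H0, X3) → no; 1× F (H0, X1) → no; 2× C (H0, X2) → no; 2× N (H0, X1) → no; 1× C (H0, X3) → no; 1× O (H0, X1) → no; 1× Cl (H0, X1) → no.
No environment satisfies the query, so 0 matching atoms.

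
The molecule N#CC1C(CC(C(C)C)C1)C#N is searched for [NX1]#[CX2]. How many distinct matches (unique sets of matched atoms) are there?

2

[NX1]#[CX2] is the SMARTS for a nitrile: a nitrogen triple-bonded to a two-connected carbon.
The molecule carries 2 separate instances of a nitrile (-C#N) meeting every constraint; each maps to a distinct set of atoms, giving 2 matches.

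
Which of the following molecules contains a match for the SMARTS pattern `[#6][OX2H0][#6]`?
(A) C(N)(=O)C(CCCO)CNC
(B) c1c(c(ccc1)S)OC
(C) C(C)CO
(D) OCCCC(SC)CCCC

[#6][OX2H0][#6] describes an aliphatic oxygen bridging two carbons with no H on the oxygen (an ether).
(A) has a hydroxyl group (-OH) but the oxygen has H1, not H0 bridging two carbons.
(B) contains a methoxy ether (-OCH3), which satisfies every atom and bond constraint.
(C) has a hydroxyl group (-OH) but the oxygen has H1, not H0 bridging two carbons.
(D) has a hydroxyl group (-OH) but the oxygen has H1, not H0 bridging two carbons.
So the answer is (B).

B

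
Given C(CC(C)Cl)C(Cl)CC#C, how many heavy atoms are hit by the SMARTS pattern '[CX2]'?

2

The query [CX2] means: C with X2: aliphatic carbon with exactly 2 total connections.
Check the 10 heavy atoms by environment: 6× C (X4) → no; 2× Cl (X1) → no; 2× C (X2) → match.
That gives 2 matching atoms.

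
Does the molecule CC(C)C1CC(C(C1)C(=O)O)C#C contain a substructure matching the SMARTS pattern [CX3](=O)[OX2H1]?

Yes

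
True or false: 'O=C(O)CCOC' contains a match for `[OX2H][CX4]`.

False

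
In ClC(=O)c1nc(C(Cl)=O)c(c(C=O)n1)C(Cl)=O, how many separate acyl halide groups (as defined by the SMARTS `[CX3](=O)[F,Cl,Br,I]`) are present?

3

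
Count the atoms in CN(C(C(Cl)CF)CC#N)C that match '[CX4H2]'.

2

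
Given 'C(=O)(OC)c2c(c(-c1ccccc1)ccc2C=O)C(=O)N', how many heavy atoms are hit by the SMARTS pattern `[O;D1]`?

3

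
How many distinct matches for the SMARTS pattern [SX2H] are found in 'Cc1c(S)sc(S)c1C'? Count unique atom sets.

2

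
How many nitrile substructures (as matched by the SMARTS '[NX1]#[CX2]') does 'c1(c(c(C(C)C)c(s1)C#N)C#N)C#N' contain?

[NX1]#[CX2] is the SMARTS for a nitrile: a nitrogen triple-bonded to a two-connected carbon.
The molecule carries 3 separate instances of a nitrile (-C#N) meeting every constraint; each maps to a distinct set of atoms, giving 3 matches.

3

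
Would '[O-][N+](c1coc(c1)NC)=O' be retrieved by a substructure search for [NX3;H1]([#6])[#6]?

Yes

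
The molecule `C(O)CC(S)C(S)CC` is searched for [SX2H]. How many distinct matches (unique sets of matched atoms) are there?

2

[SX2H] is the SMARTS for a thiol: an aliphatic sulfur with two connections, one being H.
The molecule carries 2 separate instances of a thiol (-SH) meeting every constraint; each maps to a distinct set of atoms, giving 2 matches.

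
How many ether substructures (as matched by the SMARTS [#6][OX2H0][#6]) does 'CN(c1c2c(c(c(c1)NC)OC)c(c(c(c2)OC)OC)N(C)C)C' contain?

3

[#6][OX2H0][#6] is the SMARTS for an ether: an aliphatic oxygen bridging two carbons with no H on the oxygen.
The molecule carries 3 separate instances of a methoxy ether (-OCH3) meeting every constraint; each maps to a distinct set of atoms, giving 3 matches.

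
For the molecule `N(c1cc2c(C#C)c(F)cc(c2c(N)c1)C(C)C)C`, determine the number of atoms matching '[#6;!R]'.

6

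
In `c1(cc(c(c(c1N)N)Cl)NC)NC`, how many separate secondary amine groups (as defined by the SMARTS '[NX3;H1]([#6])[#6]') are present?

2

[NX3;H1]([#6])[#6] is the SMARTS for a secondary amine: a trivalent nitrogen with one H, bonded to two carbons.
The molecule carries 2 separate instances of an N-methylamino group (-NHCH3) meeting every constraint; each maps to a distinct set of atoms, giving 2 matches.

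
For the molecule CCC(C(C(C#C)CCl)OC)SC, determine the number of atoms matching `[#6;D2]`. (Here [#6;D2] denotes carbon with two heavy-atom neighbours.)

3

The query [#6;D2] means: any carbon bonded to exactly two heavy atoms.
Check the 13 heavy atoms by environment: 4× C (D1) → no; 3× C (D2) → match; 3× C (D3) → no; 1× Cl (D1) → no; 1× O (D2) → no; 1× S (D2) → no.
That gives 3 matching atoms.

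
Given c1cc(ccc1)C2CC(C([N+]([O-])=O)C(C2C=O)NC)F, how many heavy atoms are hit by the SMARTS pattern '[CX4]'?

The query [CX4] means: C with X4: aliphatic carbon with exactly 4 total connections (bonds + H).
Check the 20 heavy atoms by environment: 7× C (X4) → match; 1× C (X3) → no; 2× O (X1) → no; 1× N (charge +1, X3) → no; 1× O (charge -1, X1) → no; 1× F (X1) → no; 6× c (aromatic, X3) → no; 1× N (X3) → no.
That gives 7 matching atoms.

7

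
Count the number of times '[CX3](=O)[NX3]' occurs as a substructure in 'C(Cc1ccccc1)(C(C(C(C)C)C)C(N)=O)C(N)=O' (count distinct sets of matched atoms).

[CX3](=O)[NX3] is the SMARTS for an amide: a carbonyl carbon bonded to a trivalent nitrogen.
The molecule carries 2 separate instances of a primary amide (-C(=O)NH2) meeting every constraint; each maps to a distinct set of atoms, giving 2 matches.

2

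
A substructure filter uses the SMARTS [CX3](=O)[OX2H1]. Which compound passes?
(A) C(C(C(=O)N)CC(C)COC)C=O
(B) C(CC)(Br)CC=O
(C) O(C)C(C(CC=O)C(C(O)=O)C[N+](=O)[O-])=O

[CX3](=O)[OX2H1] describes an sp2 carbon double-bonded to O and single-bonded to an -OH oxygen (a carboxylic acid).
(A) has an aldehyde (-CHO) but there is no singly-bonded oxygen on the carbonyl carbon.
(B) has an aldehyde (-CHO) but there is no singly-bonded oxygen on the carbonyl carbon.
(C) contains a carboxylic acid group (-C(=O)OH), which satisfies every atom and bond constraint.
So the answer is (C).

C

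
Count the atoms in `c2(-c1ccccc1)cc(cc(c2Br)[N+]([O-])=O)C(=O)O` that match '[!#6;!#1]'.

Check the 19 heavy atoms by environment: 12× c (aromatic) → no; 1× Br → match; 1× N (charge +1) → match; 1× O (charge -1) → match; 3× O → match; 1× C → no.
Summing the matching environments: 1 + 1 + 1 + 3 = 6 matching atoms.

6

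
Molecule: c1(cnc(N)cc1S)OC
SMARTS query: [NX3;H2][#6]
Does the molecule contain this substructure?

The pattern [NX3;H2][#6] describes a trivalent nitrogen with two H attached to carbon — a primary amine.
The molecule carries a primary amino group (-NH2), whose atoms satisfy every constraint of the query, so the pattern matches.

Yes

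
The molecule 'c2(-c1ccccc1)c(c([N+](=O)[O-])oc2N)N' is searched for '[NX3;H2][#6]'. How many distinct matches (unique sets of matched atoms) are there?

2

[NX3;H2][#6] is the SMARTS for a primary amine: a trivalent nitrogen with two H attached to carbon.
The molecule carries 2 separate instances of a primary amino group (-NH2) meeting every constraint; each maps to a distinct set of atoms, giving 2 matches.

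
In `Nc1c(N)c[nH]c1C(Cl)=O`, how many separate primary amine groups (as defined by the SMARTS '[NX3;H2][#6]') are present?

2

[NX3;H2][#6] is the SMARTS for a primary amine: a trivalent nitrogen with two H attached to carbon.
The molecule carries 2 separate instances of a primary amino group (-NH2) meeting every constraint; each maps to a distinct set of atoms, giving 2 matches.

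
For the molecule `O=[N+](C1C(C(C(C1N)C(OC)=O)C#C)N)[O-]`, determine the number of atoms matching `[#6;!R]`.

Check the 16 heavy atoms by environment: 5× C (in 5-ring) → no; 1× N (charge +1, acyclic) → no; 1× O (charge -1, acyclic) → no; 3× O (acyclic) → no; 4× C (acyclic) → match; 2× N (acyclic) → no.
That gives 4 matching atoms.

4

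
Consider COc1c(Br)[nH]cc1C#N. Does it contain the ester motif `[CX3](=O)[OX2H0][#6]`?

No

The pattern [CX3](=O)[OX2H0][#6] describes a carbonyl carbon bonded to an oxygen that is itself bonded to carbon (no H on that O) — an ester.
The closest candidate here is a methoxy ether (-OCH3), but the ether oxygen is not adjacent to a C=O carbon. No other fragment satisfies the full query, so there is no match.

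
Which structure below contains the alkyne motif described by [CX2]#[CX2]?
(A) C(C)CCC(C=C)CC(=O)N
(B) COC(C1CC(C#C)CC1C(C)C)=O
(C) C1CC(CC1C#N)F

B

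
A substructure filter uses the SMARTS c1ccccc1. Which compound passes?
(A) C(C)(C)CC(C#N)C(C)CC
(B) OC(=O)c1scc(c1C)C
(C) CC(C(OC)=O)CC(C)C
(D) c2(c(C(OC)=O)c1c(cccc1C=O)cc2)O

D

c1ccccc1 describes six aromatic carbons in a ring (a benzene ring).
(A) has a methyl group (-CH3) but no six-membered all-carbon aromatic ring is present.
(B) has a methyl group (-CH3) but no six-membered all-carbon aromatic ring is present.
(C) has a methyl group (-CH3) but no six-membered all-carbon aromatic ring is present.
(D) contains the required atom environment, so the pattern matches.
So the answer is (D).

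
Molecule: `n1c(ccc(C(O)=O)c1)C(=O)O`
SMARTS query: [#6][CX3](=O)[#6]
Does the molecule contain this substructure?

The pattern [#6][CX3](=O)[#6] describes a carbonyl carbon (no H) flanked by two carbons — a ketone.
The closest candidate here is a carboxylic acid group (-C(=O)OH), but one neighbour of the carbonyl carbon is O, not C. No other fragment satisfies the full query, so there is no match.

No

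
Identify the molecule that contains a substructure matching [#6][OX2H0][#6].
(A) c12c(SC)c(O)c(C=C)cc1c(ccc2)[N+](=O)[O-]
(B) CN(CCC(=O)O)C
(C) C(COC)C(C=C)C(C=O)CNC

[#6][OX2H0][#6] describes an aliphatic oxygen bridging two carbons with no H on the oxygen (an ether).
(A) has a hydroxyl group (-OH) but the oxygen has H1, not H0 bridging two carbons.
(B) has a carboxylic acid group (-C(=O)OH) but the -OH oxygen has H1; the =O is OX1, not OX2.
(C) contains a methoxy ether (-OCH3), which satisfies every atom and bond constraint.
So the answer is (C).

C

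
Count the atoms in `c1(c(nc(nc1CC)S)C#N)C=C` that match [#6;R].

Check the 13 heavy atoms by environment: 2× n (aromatic, in 6-ring) → no; 4× c (aromatic, in 6-ring) → match; 5× C (acyclic) → no; 1× S (acyclic) → no; 1× N (acyclic) → no.
That gives 4 matching atoms.

4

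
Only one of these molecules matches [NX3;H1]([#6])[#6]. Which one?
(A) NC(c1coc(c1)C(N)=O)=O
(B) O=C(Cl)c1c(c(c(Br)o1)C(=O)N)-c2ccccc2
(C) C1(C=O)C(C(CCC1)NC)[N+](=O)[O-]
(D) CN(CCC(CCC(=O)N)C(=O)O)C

[NX3;H1]([#6])[#6] describes a trivalent nitrogen with one H, bonded to two carbons (a secondary amine).
(A) has a primary amide (-C(=O)NH2) but the -C(=O)NH2 nitrogen has H2, not H1.
(B) has a primary amide (-C(=O)NH2) but the -C(=O)NH2 nitrogen has H2, not H1.
(C) contains an N-methylamino group (-NHCH3), which satisfies every atom and bond constraint.
(D) has a primary amide (-C(=O)NH2) but the -C(=O)NH2 nitrogen has H2, not H1.
So the answer is (C).

C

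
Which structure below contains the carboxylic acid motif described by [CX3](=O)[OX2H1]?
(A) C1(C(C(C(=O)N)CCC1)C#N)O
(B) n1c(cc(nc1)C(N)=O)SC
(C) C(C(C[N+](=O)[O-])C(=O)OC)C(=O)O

[CX3](=O)[OX2H1] describes an sp2 carbon double-bonded to O and single-bonded to an -OH oxygen (a carboxylic acid).
(A) has a primary amide (-C(=O)NH2) but the carbonyl is bonded to N, not to an -OH oxygen.
(B) has a primary amide (-C(=O)NH2) but the carbonyl is bonded to N, not to an -OH oxygen.
(C) contains a carboxylic acid group (-C(=O)OH), which satisfies every atom and bond constraint.
So the answer is (C).

C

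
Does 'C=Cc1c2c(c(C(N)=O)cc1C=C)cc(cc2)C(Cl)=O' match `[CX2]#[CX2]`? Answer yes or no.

No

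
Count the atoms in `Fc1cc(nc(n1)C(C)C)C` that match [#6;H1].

Check the 11 heavy atoms by environment: 2× n (aromatic, H0) → no; 3× c (aromatic, H0) → no; 1× c (aromatic, H1) → match; 1× C (H1) → match; 3× C (H3) → no; 1× F (H0) → no.
Summing the matching environments: 1 + 1 = 2 matching atoms.

2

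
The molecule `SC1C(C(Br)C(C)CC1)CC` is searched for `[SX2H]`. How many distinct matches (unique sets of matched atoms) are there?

1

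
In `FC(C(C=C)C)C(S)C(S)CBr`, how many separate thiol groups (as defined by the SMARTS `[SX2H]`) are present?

2

[SX2H] is the SMARTS for a thiol: an aliphatic sulfur with two connections, one being H.
The molecule carries 2 separate instances of a thiol (-SH) meeting every constraint; each maps to a distinct set of atoms, giving 2 matches.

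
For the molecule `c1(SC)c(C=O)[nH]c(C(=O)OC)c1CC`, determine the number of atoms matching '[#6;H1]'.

The query [#6;H1] means: any carbon bearing exactly one hydrogen.
Check the 15 heavy atoms by environment: 1× n (aromatic, H1) → no; 4× c (aromatic, H0) → no; 1× S (H0) → no; 3× C (H3) → no; 1× C (H0) → no; 3× O (H0) → no; 1× C (H2) → no; 1× C (H1) → match.
That gives 1 matching atom.

1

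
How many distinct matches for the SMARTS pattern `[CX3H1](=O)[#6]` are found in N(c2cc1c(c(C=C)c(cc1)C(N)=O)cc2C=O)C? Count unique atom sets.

[CX3H1](=O)[#6] is the SMARTS for an aldehyde: an sp2 carbon with one H, double-bonded to O and single-bonded to carbon.
Exactly one fragment in the molecule meets all constraints, giving 1 match.

1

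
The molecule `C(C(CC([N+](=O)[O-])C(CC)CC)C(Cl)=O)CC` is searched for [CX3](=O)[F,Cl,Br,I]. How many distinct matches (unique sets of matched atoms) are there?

1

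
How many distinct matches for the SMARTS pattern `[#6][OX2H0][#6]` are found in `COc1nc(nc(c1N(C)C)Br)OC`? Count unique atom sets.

2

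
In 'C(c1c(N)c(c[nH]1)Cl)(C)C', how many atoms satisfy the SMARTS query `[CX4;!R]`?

The query [CX4;!R] means: aliphatic carbon with four total connections, not in a ring.
Check the 10 heavy atoms by environment: 1× n (aromatic, X3, in 5-ring) → no; 4× c (aromatic, X3, in 5-ring) → no; 1× N (X3, acyclic) → no; 3× C (X4, acyclic) → match; 1× Cl (X1, acyclic) → no.
That gives 3 matching atoms.

3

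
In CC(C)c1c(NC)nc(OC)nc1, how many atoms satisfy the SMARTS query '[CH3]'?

4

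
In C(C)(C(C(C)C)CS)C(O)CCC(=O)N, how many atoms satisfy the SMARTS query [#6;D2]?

Check the 15 heavy atoms by environment: 3× C (D2) → match; 5× C (D3) → no; 2× O (D1) → no; 3× C (D1) → no; 1× S (D1) → no; 1× N (D1) → no.
That gives 3 matching atoms.

3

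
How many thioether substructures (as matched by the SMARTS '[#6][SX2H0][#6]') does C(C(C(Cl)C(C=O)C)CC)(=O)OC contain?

[#6][SX2H0][#6] is the SMARTS for a thioether: an aliphatic sulfur bridging two carbons with no H on the sulfur.
No fragment in the molecule satisfies every constraint, giving 0 matches.

0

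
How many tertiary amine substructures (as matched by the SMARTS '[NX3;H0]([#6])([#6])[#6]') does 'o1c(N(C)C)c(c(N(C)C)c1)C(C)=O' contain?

[NX3;H0]([#6])([#6])[#6] is the SMARTS for a tertiary amine: a trivalent nitrogen with no H, bonded to three carbons.
The molecule carries 2 separate instances of a dimethylamino group (-N(CH3)2) meeting every constraint; each maps to a distinct set of atoms, giving 2 matches.

2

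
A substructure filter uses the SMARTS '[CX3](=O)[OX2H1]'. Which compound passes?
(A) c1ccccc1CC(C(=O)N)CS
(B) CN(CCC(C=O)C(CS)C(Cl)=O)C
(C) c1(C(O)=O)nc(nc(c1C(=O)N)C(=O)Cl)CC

C

[CX3](=O)[OX2H1] describes an sp2 carbon double-bonded to O and single-bonded to an -OH oxygen (a carboxylic acid).
(A) has a primary amide (-C(=O)NH2) but the carbonyl is bonded to N, not to an -OH oxygen.
(B) has an acyl chloride (-C(=O)Cl) but the carbonyl is bonded to Cl, not to an -OH oxygen.
(C) contains a carboxylic acid group (-C(=O)OH), which satisfies every atom and bond constraint.
So the answer is (C).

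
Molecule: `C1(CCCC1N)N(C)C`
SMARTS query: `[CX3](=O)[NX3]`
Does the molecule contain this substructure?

The pattern [CX3](=O)[NX3] describes a carbonyl carbon bonded to a trivalent nitrogen — an amide.
The closest candidate here is a primary amino group (-NH2), but the -NH2 is not attached to a carbonyl carbon. No other fragment satisfies the full query, so there is no match.

No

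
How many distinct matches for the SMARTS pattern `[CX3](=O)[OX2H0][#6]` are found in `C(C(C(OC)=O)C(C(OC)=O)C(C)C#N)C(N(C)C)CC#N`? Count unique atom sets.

[CX3](=O)[OX2H0][#6] is the SMARTS for an ester: a carbonyl carbon bonded to an oxygen that is itself bonded to carbon (no H on that O).
The molecule carries 2 separate instances of a methyl-ester group (-C(=O)OCH3) meeting every constraint; each maps to a distinct set of atoms, giving 2 matches.

2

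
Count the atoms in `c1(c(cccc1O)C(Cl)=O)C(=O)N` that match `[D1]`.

5

The query [D1] means: atom with exactly one heavy-atom neighbour (degree 1).
Check the 13 heavy atoms by environment: 3× c (aromatic, D3) → no; 3× c (aromatic, D2) → no; 2× C (D3) → no; 3× O (D1) → match; 1× N (D1) → match; 1× Cl (D1) → match.
Summing the matching environments: 3 + 1 + 1 = 5 matching atoms.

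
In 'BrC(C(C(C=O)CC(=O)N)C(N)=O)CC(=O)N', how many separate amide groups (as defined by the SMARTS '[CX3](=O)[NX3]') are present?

[CX3](=O)[NX3] is the SMARTS for an amide: a carbonyl carbon bonded to a trivalent nitrogen.
The molecule carries 3 separate instances of a primary amide (-C(=O)NH2) meeting every constraint; each maps to a distinct set of atoms, giving 3 matches.

3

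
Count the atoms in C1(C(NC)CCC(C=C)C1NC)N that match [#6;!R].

The query [#6;!R] means: carbon not in any ring.
Check the 13 heavy atoms by environment: 6× C (in 6-ring) → no; 3× N (acyclic) → no; 4× C (acyclic) → match.
That gives 4 matching atoms.

4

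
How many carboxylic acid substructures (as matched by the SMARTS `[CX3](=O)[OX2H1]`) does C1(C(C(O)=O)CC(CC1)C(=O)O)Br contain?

2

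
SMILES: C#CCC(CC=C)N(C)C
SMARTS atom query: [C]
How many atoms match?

9

The query [C] means: uppercase C matches aliphatic (non-aromatic) carbon only.
Check the 10 heavy atoms by environment: 9× C → match; 1× N → no.
That gives 9 matching atoms.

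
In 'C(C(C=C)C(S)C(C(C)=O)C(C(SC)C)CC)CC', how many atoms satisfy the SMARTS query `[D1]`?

8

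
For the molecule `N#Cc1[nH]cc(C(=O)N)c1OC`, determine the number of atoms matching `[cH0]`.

3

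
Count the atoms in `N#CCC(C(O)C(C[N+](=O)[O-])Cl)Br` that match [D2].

3

The query [D2] means: atom with exactly two heavy-atom neighbours.
Check the 13 heavy atoms by environment: 3× C (D2) → match; 3× C (D3) → no; 1× Cl (D1) → no; 1× N (charge +1, D3) → no; 1× O (charge -1, D1) → no; 2× O (D1) → no; 1× N (D1) → no; 1× Br (D1) → no.
That gives 3 matching atoms.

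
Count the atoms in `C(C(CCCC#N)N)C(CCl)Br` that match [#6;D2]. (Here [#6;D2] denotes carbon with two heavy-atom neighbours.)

The query [#6;D2] means: any carbon bonded to exactly two heavy atoms.
Check the 12 heavy atoms by environment: 6× C (D2) → match; 2× C (D3) → no; 1× Cl (D1) → no; 2× N (D1) → no; 1× Br (D1) → no.
That gives 6 matching atoms.

6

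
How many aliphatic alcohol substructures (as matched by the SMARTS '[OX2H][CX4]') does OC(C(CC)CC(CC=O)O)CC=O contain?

[OX2H][CX4] is the SMARTS for an aliphatic alcohol: a hydroxyl oxygen bound to an sp3 (X4) carbon.
The molecule carries 2 separate instances of a hydroxyl group (-OH) meeting every constraint; each maps to a distinct set of atoms, giving 2 matches.

2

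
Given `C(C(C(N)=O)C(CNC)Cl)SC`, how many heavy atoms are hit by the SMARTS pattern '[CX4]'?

The query [CX4] means: C with X4: aliphatic carbon with exactly 4 total connections (bonds + H).
Check the 12 heavy atoms by environment: 6× C (X4) → match; 1× S (X2) → no; 1× C (X3) → no; 1× O (X1) → no; 2× N (X3) → no; 1× Cl (X1) → no.
That gives 6 matching atoms.

6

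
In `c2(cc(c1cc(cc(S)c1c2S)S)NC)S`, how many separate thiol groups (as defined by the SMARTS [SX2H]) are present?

4

[SX2H] is the SMARTS for a thiol: an aliphatic sulfur with two connections, one being H.
The molecule carries 4 separate instances of a thiol (-SH) meeting every constraint; each maps to a distinct set of atoms, giving 4 matches.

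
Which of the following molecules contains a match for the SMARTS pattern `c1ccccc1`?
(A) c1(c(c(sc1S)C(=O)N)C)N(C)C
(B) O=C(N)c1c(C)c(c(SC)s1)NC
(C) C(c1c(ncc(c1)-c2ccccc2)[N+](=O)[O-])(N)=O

c1ccccc1 describes six aromatic carbons in a ring (a benzene ring).
(A) has a methyl group (-CH3) but no six-membered all-carbon aromatic ring is present.
(B) has a methyl group (-CH3) but no six-membered all-carbon aromatic ring is present.
(C) contains a phenyl ring, which satisfies every atom and bond constraint.
So the answer is (C).

C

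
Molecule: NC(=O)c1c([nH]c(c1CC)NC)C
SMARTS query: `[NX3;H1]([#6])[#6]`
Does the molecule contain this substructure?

The pattern [NX3;H1]([#6])[#6] describes a trivalent nitrogen with one H, bonded to two carbons — a secondary amine.
The molecule carries an N-methylamino group (-NHCH3), whose atoms satisfy every constraint of the query, so the pattern matches.

Yes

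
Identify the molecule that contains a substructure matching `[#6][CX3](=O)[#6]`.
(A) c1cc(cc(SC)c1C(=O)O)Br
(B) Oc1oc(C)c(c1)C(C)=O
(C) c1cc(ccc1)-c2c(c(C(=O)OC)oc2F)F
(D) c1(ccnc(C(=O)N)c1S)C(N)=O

B

[#6][CX3](=O)[#6] describes a carbonyl carbon (no H) flanked by two carbons (a ketone).
(A) has a carboxylic acid group (-C(=O)OH) but one neighbour of the carbonyl carbon is O, not C.
(B) contains an acetyl/ketone group (-C(=O)CH3), which satisfies every atom and bond constraint.
(C) has a methyl-ester group (-C(=O)OCH3) but one neighbour of the carbonyl carbon is O, not C.
(D) has a primary amide (-C(=O)NH2) but one neighbour of the carbonyl carbon is N, not C.
So the answer is (B).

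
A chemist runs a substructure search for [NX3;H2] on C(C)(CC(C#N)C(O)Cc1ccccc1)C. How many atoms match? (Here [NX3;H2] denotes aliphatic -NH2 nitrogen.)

The query [NX3;H2] means: aliphatic N with 3 total connections, two of them H — an -NH2 nitrogen (amine or amide).
Check the 16 heavy atoms by environment: 2× C (H2, X4) → no; 3× C (H1, X4) → no; 2× C (H3, X4) → no; 1× O (H1, X2) → no; 1× C (H0, X2) → no; 1× N (H0, X1) → no; 1× c (aromatic, H0, X3) → no; 5× c (aromatic, H1, X3) → no.
No environment satisfies the query, so 0 matching atoms.

0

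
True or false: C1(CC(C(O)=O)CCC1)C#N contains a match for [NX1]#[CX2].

The pattern [NX1]#[CX2] describes a nitrogen triple-bonded to a two-connected carbon — a nitrile.
The molecule carries a nitrile (-C#N), whose atoms satisfy every constraint of the query, so the pattern matches.

True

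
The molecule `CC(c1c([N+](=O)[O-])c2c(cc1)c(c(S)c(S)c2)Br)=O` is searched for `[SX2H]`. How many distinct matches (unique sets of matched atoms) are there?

2

[SX2H] is the SMARTS for a thiol: an aliphatic sulfur with two connections, one being H.
The molecule carries 2 separate instances of a thiol (-SH) meeting every constraint; each maps to a distinct set of atoms, giving 2 matches.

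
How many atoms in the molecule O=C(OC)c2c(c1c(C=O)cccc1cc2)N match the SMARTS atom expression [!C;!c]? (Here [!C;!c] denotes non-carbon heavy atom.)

4

The query [!C;!c] means: neither aliphatic nor aromatic carbon — same as [!#6].
Check the 17 heavy atoms by environment: 10× c (aromatic) → no; 1× N → match; 3× C → no; 3× O → match.
Summing the matching environments: 1 + 3 = 4 matching atoms.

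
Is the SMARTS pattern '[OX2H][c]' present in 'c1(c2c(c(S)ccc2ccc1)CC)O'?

Yes

The pattern [OX2H][c] describes a hydroxyl oxygen attached to an aromatic carbon — a phenol.
The molecule carries a hydroxyl group (-OH), whose atoms satisfy every constraint of the query, so the pattern matches.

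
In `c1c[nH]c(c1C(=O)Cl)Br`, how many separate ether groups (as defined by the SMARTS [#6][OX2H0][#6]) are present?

0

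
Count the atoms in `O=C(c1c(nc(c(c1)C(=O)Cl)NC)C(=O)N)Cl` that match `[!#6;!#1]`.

8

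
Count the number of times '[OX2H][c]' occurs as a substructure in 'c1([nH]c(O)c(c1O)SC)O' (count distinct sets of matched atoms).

3

[OX2H][c] is the SMARTS for a phenol: a hydroxyl oxygen attached to an aromatic carbon.
The molecule carries 3 separate instances of a hydroxyl group (-OH) meeting every constraint; each maps to a distinct set of atoms, giving 3 matches.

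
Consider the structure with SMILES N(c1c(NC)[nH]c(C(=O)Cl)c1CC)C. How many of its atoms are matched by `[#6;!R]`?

5

Check the 14 heavy atoms by environment: 1× n (aromatic, in 5-ring) → no; 4× c (aromatic, in 5-ring) → no; 5× C (acyclic) → match; 2× N (acyclic) → no; 1× O (acyclic) → no; 1× Cl (acyclic) → no.
That gives 5 matching atoms.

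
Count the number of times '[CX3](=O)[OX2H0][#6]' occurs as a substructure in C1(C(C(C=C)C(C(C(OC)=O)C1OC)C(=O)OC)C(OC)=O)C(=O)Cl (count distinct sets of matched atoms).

3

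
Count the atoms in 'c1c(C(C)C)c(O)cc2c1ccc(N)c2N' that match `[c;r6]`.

10

The query [c;r6] means: aromatic carbon that belongs to a six-membered ring.
Check the 16 heavy atoms by environment: 10× c (aromatic, in 6-ring) → match; 3× C (acyclic) → no; 2× N (acyclic) → no; 1× O (acyclic) → no.
That gives 10 matching atoms.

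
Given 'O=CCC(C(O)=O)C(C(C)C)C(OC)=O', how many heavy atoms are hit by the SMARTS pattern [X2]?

2

The query [X2] means: any atom with exactly two total connections (bonds + H).
Check the 15 heavy atoms by environment: 7× C (X4) → no; 3× C (X3) → no; 3× O (X1) → no; 2× O (X2) → match.
That gives 2 matching atoms.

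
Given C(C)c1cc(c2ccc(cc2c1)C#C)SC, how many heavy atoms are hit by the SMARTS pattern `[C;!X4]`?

2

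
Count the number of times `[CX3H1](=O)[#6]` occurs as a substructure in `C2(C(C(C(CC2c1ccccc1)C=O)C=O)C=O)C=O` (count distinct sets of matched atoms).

[CX3H1](=O)[#6] is the SMARTS for an aldehyde: an sp2 carbon with one H, double-bonded to O and single-bonded to carbon.
The molecule carries 4 separate instances of an aldehyde (-CHO) meeting every constraint; each maps to a distinct set of atoms, giving 4 matches.

4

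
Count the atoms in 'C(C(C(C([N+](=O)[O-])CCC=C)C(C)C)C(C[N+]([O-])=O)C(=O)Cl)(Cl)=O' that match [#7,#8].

Check the 24 heavy atoms by environment: 14× C → no; 4× O → match; 2× Cl → no; 2× N (charge +1) → match; 2× O (charge -1) → match.
Summing the matching environments: 4 + 2 + 2 = 8 matching atoms.

8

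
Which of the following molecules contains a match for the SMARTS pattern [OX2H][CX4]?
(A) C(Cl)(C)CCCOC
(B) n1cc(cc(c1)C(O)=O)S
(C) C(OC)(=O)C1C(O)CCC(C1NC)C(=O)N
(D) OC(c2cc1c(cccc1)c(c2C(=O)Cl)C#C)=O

C

[OX2H][CX4] describes a hydroxyl oxygen bound to an sp3 (X4) carbon (an aliphatic alcohol).
(A) has a methoxy ether (-OCH3) but the oxygen has H0 (ether), not H1.
(B) has a carboxylic acid group (-C(=O)OH) but the -OH is on a CX3 carbonyl carbon, not a CX4 carbon.
(C) contains a hydroxyl group (-OH), which satisfies every atom and bond constraint.
(D) has a carboxylic acid group (-C(=O)OH) but the -OH is on a CX3 carbonyl carbon, not a CX4 carbon.
So the answer is (C).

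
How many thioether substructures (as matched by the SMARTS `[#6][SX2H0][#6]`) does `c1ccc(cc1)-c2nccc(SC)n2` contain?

1

[#6][SX2H0][#6] is the SMARTS for a thioether: an aliphatic sulfur bridging two carbons with no H on the sulfur.
Exactly one fragment in the molecule meets all constraints, giving 1 match.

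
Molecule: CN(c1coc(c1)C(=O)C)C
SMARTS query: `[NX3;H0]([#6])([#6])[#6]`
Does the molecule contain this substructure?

Yes

The pattern [NX3;H0]([#6])([#6])[#6] describes a trivalent nitrogen with no H, bonded to three carbons — a tertiary amine.
The molecule carries a dimethylamino group (-N(CH3)2), whose atoms satisfy every constraint of the query, so the pattern matches.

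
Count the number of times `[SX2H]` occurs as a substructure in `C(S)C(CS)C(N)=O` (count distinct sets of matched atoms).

2

[SX2H] is the SMARTS for a thiol: an aliphatic sulfur with two connections, one being H.
The molecule carries 2 separate instances of a thiol (-SH) meeting every constraint; each maps to a distinct set of atoms, giving 2 matches.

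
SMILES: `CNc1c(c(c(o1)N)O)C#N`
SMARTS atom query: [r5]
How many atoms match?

The query [r5] means: r5 matches atoms in a five-membered ring.
Check the 11 heavy atoms by environment: 1× o (aromatic, in 5-ring) → match; 4× c (aromatic, in 5-ring) → match; 2× C (acyclic) → no; 3× N (acyclic) → no; 1× O (acyclic) → no.
Summing the matching environments: 1 + 4 = 5 matching atoms.

5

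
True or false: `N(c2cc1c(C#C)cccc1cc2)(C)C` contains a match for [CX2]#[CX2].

The pattern [CX2]#[CX2] describes a carbon-carbon triple bond — an alkyne.
The molecule carries an ethynyl group (-C#CH), whose atoms satisfy every constraint of the query, so the pattern matches.

True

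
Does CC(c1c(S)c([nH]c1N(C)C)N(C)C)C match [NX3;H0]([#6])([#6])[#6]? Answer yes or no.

The pattern [NX3;H0]([#6])([#6])[#6] describes a trivalent nitrogen with no H, bonded to three carbons — a tertiary amine.
The molecule carries a dimethylamino group (-N(CH3)2), whose atoms satisfy every constraint of the query, so the pattern matches.

Yes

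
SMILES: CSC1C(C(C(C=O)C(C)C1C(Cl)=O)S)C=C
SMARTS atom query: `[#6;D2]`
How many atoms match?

The query [#6;D2] means: any carbon bonded to exactly two heavy atoms.
Check the 17 heavy atoms by environment: 7× C (D3) → no; 1× S (D2) → no; 3× C (D1) → no; 2× O (D1) → no; 1× Cl (D1) → no; 2× C (D2) → match; 1× S (D1) → no.
That gives 2 matching atoms.

2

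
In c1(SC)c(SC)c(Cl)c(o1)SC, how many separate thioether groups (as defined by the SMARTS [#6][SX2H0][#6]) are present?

[#6][SX2H0][#6] is the SMARTS for a thioether: an aliphatic sulfur bridging two carbons with no H on the sulfur.
The molecule carries 3 separate instances of a methylthio ether (-SCH3) meeting every constraint; each maps to a distinct set of atoms, giving 3 matches.

3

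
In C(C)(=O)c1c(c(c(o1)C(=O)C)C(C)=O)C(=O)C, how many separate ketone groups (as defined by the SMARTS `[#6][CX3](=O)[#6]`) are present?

4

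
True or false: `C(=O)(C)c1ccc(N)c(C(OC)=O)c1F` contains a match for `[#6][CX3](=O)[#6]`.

True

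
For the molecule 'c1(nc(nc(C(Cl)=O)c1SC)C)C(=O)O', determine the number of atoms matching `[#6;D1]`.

2

The query [#6;D1] means: carbon bonded to exactly one heavy atom.
Check the 15 heavy atoms by environment: 2× n (aromatic, D2) → no; 4× c (aromatic, D3) → no; 2× C (D3) → no; 3× O (D1) → no; 2× C (D1) → match; 1× S (D2) → no; 1× Cl (D1) → no.
That gives 2 matching atoms.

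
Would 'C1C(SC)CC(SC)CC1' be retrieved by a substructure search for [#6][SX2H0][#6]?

Yes

The pattern [#6][SX2H0][#6] describes an aliphatic sulfur bridging two carbons with no H on the sulfur — a thioether.
The molecule carries a methylthio ether (-SCH3), whose atoms satisfy every constraint of the query, so the pattern matches.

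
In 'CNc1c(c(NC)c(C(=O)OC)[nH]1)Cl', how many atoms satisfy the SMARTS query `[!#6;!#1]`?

6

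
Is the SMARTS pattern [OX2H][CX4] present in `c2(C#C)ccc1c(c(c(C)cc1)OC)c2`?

No

The pattern [OX2H][CX4] describes a hydroxyl oxygen bound to an sp3 (X4) carbon — an aliphatic alcohol.
The closest candidate here is a methoxy ether (-OCH3), but the oxygen has H0 (ether), not H1. No other fragment satisfies the full query, so there is no match.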